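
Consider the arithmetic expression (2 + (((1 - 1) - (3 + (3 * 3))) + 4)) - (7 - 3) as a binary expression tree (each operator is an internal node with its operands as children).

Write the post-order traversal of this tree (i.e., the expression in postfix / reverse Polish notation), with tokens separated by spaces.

2 1 1 - 3 3 3 * + - 4 + + 7 3 - -

Post-order on an expression tree gives postfix notation: for each operator, emit left operand, right operand, then the operator.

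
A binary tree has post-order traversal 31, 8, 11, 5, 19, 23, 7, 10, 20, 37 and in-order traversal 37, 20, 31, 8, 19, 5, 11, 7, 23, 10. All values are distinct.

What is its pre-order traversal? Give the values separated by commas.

The last element of post-order is the root; it splits in-order into left and right subtrees.
Root 37: left subtree has 0 nodes { }, right has 9 {20, 31, 8, 19, 5, 11, 7, 23, 10}.
  Root 20: left subtree has 0 nodes { }, right has 8 {31, 8, 19, 5, 11, 7, 23, 10}.
    Root 10: left subtree has 7 nodes {31, 8, 19, 5, 11, 7, 23}, right has 0 { }.
      Root 7: left subtree has 5 nodes {31, 8, 19, 5, 11}, right has 1 {23}.
        Root 19: left subtree has 2 nodes {31, 8}, right has 2 {5, 11}.
          Root 8: left subtree has 1 node {31}, right has 0 { }.
          Root 5: left subtree has 0 nodes { }, right has 1 {11}.

37, 20, 10, 7, 19, 8, 31, 5, 11, 23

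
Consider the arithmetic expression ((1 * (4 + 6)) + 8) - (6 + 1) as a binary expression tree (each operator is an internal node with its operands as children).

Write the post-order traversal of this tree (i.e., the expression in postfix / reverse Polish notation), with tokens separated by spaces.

Post-order on an expression tree gives postfix notation: for each operator, emit left operand, right operand, then the operator.

1 4 6 + * 8 + 6 1 + -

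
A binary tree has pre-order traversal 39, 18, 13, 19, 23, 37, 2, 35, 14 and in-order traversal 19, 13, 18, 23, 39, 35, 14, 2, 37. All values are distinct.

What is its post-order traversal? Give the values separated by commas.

The first element of pre-order is the root; it splits in-order into left and right subtrees.
Root 39: left subtree has 4 nodes {19, 13, 18, 23}, right has 4 {35, 14, 2, 37}.
  Root 18: left subtree has 2 nodes {19, 13}, right has 1 {23}.
    Root 13: left subtree has 1 node {19}, right has 0 { }.
  Root 37: left subtree has 3 nodes {35, 14, 2}, right has 0 { }.
    Root 2: left subtree has 2 nodes {35, 14}, right has 0 { }.
      Root 35: left subtree has 0 nodes { }, right has 1 {14}.

19, 13, 23, 18, 14, 35, 2, 37, 39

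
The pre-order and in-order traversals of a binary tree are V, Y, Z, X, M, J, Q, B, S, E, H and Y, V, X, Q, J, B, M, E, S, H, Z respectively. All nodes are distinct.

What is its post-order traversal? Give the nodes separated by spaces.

Y Q B J E H S M X Z V

The first element of pre-order is the root; it splits in-order into left and right subtrees.
Root V: left subtree has 1 node {Y}, right has 9 {X, Q, J, B, M, E, S, H, Z}.
  Root Z: left subtree has 8 nodes {X, Q, J, B, M, E, S, H}, right has 0 { }.
    Root X: left subtree has 0 nodes { }, right has 7 {Q, J, B, M, E, S, H}.
      Root M: left subtree has 3 nodes {Q, J, B}, right has 3 {E, S, H}.
        Root J: left subtree has 1 node {Q}, right has 1 {B}.
        Root S: left subtree has 1 node {E}, right has 1 {H}.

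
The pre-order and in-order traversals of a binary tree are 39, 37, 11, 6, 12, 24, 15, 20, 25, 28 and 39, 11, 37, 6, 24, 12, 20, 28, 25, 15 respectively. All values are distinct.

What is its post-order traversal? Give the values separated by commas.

The first element of pre-order is the root; it splits in-order into left and right subtrees.
Root 39: left subtree has 0 nodes { }, right has 9 {11, 37, 6, 24, 12, 20, 28, 25, 15}.
  Root 37: left subtree has 1 node {11}, right has 7 {6, 24, 12, 20, 28, 25, 15}.
    Root 6: left subtree has 0 nodes { }, right has 6 {24, 12, 20, 28, 25, 15}.
      Root 12: left subtree has 1 node {24}, right has 4 {20, 28, 25, 15}.
        Root 15: left subtree has 3 nodes {20, 28, 25}, right has 0 { }.
          Root 20: left subtree has 0 nodes { }, right has 2 {28, 25}.
            Root 25: left subtree has 1 node {28}, right has 0 { }.

11, 24, 28, 25, 20, 15, 12, 6, 37, 39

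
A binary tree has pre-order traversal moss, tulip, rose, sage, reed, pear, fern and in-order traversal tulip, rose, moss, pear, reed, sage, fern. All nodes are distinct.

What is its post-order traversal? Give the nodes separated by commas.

rose, tulip, pear, reed, fern, sage, moss

The first element of pre-order is the root; it splits in-order into left and right subtrees.
Root moss: left subtree has 2 nodes {tulip, rose}, right has 4 {pear, reed, sage, fern}.
  Root tulip: left subtree has 0 nodes { }, right has 1 {rose}.
  Root sage: left subtree has 2 nodes {pear, reed}, right has 1 {fern}.
    Root reed: left subtree has 1 node {pear}, right has 0 { }.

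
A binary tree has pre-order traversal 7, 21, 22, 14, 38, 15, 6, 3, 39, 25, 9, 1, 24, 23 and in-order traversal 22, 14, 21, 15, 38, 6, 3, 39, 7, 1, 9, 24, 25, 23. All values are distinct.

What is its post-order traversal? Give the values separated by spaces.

The first element of pre-order is the root; it splits in-order into left and right subtrees.
Root 7: left subtree has 8 nodes {22, 14, 21, 15, 38, 6, 3, 39}, right has 5 {1, 9, 24, 25, 23}.
  Root 21: left subtree has 2 nodes {22, 14}, right has 5 {15, 38, 6, 3, 39}.
    Root 22: left subtree has 0 nodes { }, right has 1 {14}.
    Root 38: left subtree has 1 node {15}, right has 3 {6, 3, 39}.
      Root 6: left subtree has 0 nodes { }, right has 2 {3, 39}.
        Root 3: left subtree has 0 nodes { }, right has 1 {39}.
  Root 25: left subtree has 3 nodes {1, 9, 24}, right has 1 {23}.
    Root 9: left subtree has 1 node {1}, right has 1 {24}.

14 22 15 39 3 6 38 21 1 24 9 23 25 7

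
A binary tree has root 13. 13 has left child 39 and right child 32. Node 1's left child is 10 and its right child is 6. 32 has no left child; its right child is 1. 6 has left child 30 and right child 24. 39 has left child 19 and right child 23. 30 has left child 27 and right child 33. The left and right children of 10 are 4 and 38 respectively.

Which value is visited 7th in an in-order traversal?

In-order visits the left subtree, then the node, then the right subtree.
At 13: go left to 39.
  At 39: go left to 19.
    19 is a leaf — visit 19.
  Visit 39.
  At 39: go right to 23.
    23 is a leaf — visit 23.
Visit 13.
At 13: go right to 32.
  At 32: no left child.
  Visit 32.
  At 32: go right to 1.
    At 1: go left to 10.
      At 10: go left to 4.
        4 is a leaf — visit 4.
      Visit 10.
      At 10: go right to 38.
        38 is a leaf — visit 38.
    Visit 1.
    At 1: go right to 6.
      At 6: go left to 30.
        At 30: go left to 27.
          27 is a leaf — visit 27.
        Visit 30.
        At 30: go right to 33.
          33 is a leaf — visit 33.
      Visit 6.
      At 6: go right to 24.
        24 is a leaf — visit 24.
Full in-order sequence: 19, 39, 23, 13, 32, 4, 10, 38, 1, 27, 30, 33, 6, 24.

10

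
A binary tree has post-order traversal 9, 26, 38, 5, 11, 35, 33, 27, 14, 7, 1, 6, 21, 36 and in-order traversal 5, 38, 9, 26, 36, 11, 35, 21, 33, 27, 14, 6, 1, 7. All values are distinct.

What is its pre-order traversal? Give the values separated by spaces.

The last element of post-order is the root; it splits in-order into left and right subtrees.
Root 36: left subtree has 4 nodes {5, 38, 9, 26}, right has 9 {11, 35, 21, 33, 27, 14, 6, 1, 7}.
  Root 5: left subtree has 0 nodes { }, right has 3 {38, 9, 26}.
    Root 38: left subtree has 0 nodes { }, right has 2 {9, 26}.
      Root 26: left subtree has 1 node {9}, right has 0 { }.
  Root 21: left subtree has 2 nodes {11, 35}, right has 6 {33, 27, 14, 6, 1, 7}.
    Root 35: left subtree has 1 node {11}, right has 0 { }.
    Root 6: left subtree has 3 nodes {33, 27, 14}, right has 2 {1, 7}.
      Root 14: left subtree has 2 nodes {33, 27}, right has 0 { }.
        Root 27: left subtree has 1 node {33}, right has 0 { }.
      Root 1: left subtree has 0 nodes { }, right has 1 {7}.

36 5 38 26 9 21 35 11 6 14 27 33 1 7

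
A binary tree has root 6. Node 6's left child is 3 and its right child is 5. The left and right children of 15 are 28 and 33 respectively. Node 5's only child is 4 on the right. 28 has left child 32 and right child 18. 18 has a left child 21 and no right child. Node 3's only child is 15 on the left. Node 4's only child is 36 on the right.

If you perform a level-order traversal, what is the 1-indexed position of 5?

3

Level-order visits nodes level by level from the root, left to right within each level.
Level 0: 6
Level 1: 3, 5
Level 2: 15, 4
Level 3: 28, 33, 36
Level 4: 32, 18
Level 5: 21
Full level-order sequence: 6, 3, 5, 15, 4, 28, 33, 36, 32, 18, 21.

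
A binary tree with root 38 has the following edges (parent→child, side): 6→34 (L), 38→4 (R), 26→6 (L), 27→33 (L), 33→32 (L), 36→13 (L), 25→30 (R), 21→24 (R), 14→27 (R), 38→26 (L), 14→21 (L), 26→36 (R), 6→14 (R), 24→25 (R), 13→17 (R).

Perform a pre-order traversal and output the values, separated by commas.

38, 26, 6, 34, 14, 21, 24, 25, 30, 27, 33, 32, 36, 13, 17, 4

Pre-order visits the node, then its left subtree, then its right subtree.
Visit 38.
At 38: go left to 26.
  Visit 26.
  At 26: go left to 6.
    Visit 6.
    At 6: go left to 34.
      34 is a leaf — visit 34.
    At 6: go right to 14.
      Visit 14.
      At 14: go left to 21.
        Visit 21.
        At 21: no left child.
        At 21: go right to 24.
          Visit 24.
          At 24: no left child.
          At 24: go right to 25.
            Visit 25.
            At 25: no left child.
            At 25: go right to 30.
              30 is a leaf — visit 30.
      At 14: go right to 27.
        Visit 27.
        At 27: go left to 33.
          Visit 33.
          At 33: go left to 32.
            32 is a leaf — visit 32.
          At 33: no right child.
        At 27: no right child.
  At 26: go right to 36.
    Visit 36.
    At 36: go left to 13.
      Visit 13.
      At 13: no left child.
      At 13: go right to 17.
        17 is a leaf — visit 17.
    At 36: no right child.
At 38: go right to 4.
  4 is a leaf — visit 4.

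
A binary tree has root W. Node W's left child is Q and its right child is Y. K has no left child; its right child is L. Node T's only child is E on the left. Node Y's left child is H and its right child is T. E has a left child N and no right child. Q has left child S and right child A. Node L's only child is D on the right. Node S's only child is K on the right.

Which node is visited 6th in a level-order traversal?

H

Level-order visits nodes level by level from the root, left to right within each level.
Level 0: W
Level 1: Q, Y
Level 2: S, A, H, T
Level 3: K, E
Level 4: L, N
Level 5: D
Full level-order sequence: W, Q, Y, S, A, H, T, K, E, L, N, D.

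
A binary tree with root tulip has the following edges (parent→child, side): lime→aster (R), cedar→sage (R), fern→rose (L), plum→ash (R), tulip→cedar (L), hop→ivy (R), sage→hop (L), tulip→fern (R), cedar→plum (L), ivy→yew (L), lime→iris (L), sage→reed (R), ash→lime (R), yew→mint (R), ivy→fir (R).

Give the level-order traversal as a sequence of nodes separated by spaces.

Level-order visits nodes level by level from the root, left to right within each level.
Level 0: tulip
Level 1: cedar, fern
Level 2: plum, sage, rose
Level 3: ash, hop, reed
Level 4: lime, ivy
Level 5: iris, aster, yew, fir
Level 6: mint

tulip cedar fern plum sage rose ash hop reed lime ivy iris aster yew fir mint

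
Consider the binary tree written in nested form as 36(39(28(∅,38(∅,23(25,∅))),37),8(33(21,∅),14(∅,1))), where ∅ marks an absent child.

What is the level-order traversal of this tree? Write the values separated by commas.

36, 39, 8, 28, 37, 33, 14, 38, 21, 1, 23, 25

Level-order visits nodes level by level from the root, left to right within each level.
Level 0: 36
Level 1: 39, 8
Level 2: 28, 37, 33, 14
Level 3: 38, 21, 1
Level 4: 23
Level 5: 25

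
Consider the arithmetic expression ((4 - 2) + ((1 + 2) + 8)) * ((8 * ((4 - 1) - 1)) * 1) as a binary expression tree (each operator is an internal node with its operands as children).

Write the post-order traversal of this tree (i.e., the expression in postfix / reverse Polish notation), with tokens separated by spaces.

4 2 - 1 2 + 8 + + 8 4 1 - 1 - * 1 * *

Post-order on an expression tree gives postfix notation: for each operator, emit left operand, right operand, then the operator.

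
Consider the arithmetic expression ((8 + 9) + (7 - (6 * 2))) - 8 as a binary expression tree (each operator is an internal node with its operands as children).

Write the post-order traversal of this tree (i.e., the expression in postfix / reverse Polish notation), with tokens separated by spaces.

Post-order on an expression tree gives postfix notation: for each operator, emit left operand, right operand, then the operator.

8 9 + 7 6 2 * - + 8 -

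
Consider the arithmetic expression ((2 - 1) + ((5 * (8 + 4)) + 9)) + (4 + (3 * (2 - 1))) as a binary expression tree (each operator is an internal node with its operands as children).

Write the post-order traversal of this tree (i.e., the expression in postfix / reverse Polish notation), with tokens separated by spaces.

2 1 - 5 8 4 + * 9 + + 4 3 2 1 - * + +

Post-order on an expression tree gives postfix notation: for each operator, emit left operand, right operand, then the operator.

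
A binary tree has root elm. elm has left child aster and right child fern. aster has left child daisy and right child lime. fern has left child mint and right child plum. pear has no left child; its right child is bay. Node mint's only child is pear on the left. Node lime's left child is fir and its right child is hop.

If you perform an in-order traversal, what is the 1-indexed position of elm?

In-order visits the left subtree, then the node, then the right subtree.
At elm: go left to aster.
  At aster: go left to daisy.
    daisy is a leaf — visit daisy.
  Visit aster.
  At aster: go right to lime.
    At lime: go left to fir.
      fir is a leaf — visit fir.
    Visit lime.
    At lime: go right to hop.
      hop is a leaf — visit hop.
Visit elm.
At elm: go right to fern.
  At fern: go left to mint.
    At mint: go left to pear.
      At pear: no left child.
      Visit pear.
      At pear: go right to bay.
        bay is a leaf — visit bay.
    Visit mint.
    At mint: no right child.
  Visit fern.
  At fern: go right to plum.
    plum is a leaf — visit plum.
Full in-order sequence: daisy, aster, fir, lime, hop, elm, pear, bay, mint, fern, plum.

6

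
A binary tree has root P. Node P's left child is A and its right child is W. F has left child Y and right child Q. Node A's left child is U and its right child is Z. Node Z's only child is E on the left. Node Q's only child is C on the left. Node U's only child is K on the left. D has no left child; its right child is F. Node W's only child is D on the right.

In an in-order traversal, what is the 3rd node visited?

In-order visits the left subtree, then the node, then the right subtree.
At P: go left to A.
  At A: go left to U.
    At U: go left to K.
      K is a leaf — visit K.
    Visit U.
    At U: no right child.
  Visit A.
  At A: go right to Z.
    At Z: go left to E.
      E is a leaf — visit E.
    Visit Z.
    At Z: no right child.
Visit P.
At P: go right to W.
  At W: no left child.
  Visit W.
  At W: go right to D.
    At D: no left child.
    Visit D.
    At D: go right to F.
      At F: go left to Y.
        Y is a leaf — visit Y.
      Visit F.
      At F: go right to Q.
        At Q: go left to C.
          C is a leaf — visit C.
        Visit Q.
        At Q: no right child.
Full in-order sequence: K, U, A, E, Z, P, W, D, Y, F, C, Q.

A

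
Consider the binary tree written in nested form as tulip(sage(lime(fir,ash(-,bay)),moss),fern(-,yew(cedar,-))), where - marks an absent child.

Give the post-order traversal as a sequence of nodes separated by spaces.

Post-order visits the left subtree, then the right subtree, then the node.
At tulip: go left to sage.
  At sage: go left to lime.
    At lime: go left to fir.
      fir is a leaf — visit fir.
    At lime: go right to ash.
      At ash: no left child.
      At ash: go right to bay.
        bay is a leaf — visit bay.
      Visit ash.
    Visit lime.
  At sage: go right to moss.
    moss is a leaf — visit moss.
  Visit sage.
At tulip: go right to fern.
  At fern: no left child.
  At fern: go right to yew.
    At yew: go left to cedar.
      cedar is a leaf — visit cedar.
    At yew: no right child.
    Visit yew.
  Visit fern.
Visit tulip.

fir bay ash lime moss sage cedar yew fern tulip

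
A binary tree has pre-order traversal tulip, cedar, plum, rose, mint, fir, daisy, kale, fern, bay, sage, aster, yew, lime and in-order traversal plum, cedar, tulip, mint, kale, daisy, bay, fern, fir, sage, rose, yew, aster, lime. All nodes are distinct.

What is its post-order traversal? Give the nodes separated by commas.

The first element of pre-order is the root; it splits in-order into left and right subtrees.
Root tulip: left subtree has 2 nodes {plum, cedar}, right has 11 {mint, kale, daisy, bay, fern, fir, sage, rose, yew, aster, lime}.
  Root cedar: left subtree has 1 node {plum}, right has 0 { }.
  Root rose: left subtree has 7 nodes {mint, kale, daisy, bay, fern, fir, sage}, right has 3 {yew, aster, lime}.
    Root mint: left subtree has 0 nodes { }, right has 6 {kale, daisy, bay, fern, fir, sage}.
      Root fir: left subtree has 4 nodes {kale, daisy, bay, fern}, right has 1 {sage}.
        Root daisy: left subtree has 1 node {kale}, right has 2 {bay, fern}.
          Root fern: left subtree has 1 node {bay}, right has 0 { }.
    Root aster: left subtree has 1 node {yew}, right has 1 {lime}.

plum, cedar, kale, bay, fern, daisy, sage, fir, mint, yew, lime, aster, rose, tulip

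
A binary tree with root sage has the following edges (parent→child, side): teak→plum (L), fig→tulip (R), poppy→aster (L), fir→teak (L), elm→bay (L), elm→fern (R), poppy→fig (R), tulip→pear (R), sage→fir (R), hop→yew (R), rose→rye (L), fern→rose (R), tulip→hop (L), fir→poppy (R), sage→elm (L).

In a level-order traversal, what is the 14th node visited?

hop

Level-order visits nodes level by level from the root, left to right within each level.
Level 0: sage
Level 1: elm, fir
Level 2: bay, fern, teak, poppy
Level 3: rose, plum, aster, fig
Level 4: rye, tulip
Level 5: hop, pear
Level 6: yew
Full level-order sequence: sage, elm, fir, bay, fern, teak, poppy, rose, plum, aster, fig, rye, tulip, hop, pear, yew.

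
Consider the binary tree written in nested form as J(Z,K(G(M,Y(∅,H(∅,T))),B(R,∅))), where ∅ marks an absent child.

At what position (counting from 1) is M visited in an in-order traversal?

3

In-order visits the left subtree, then the node, then the right subtree.
At J: go left to Z.
  Z is a leaf — visit Z.
Visit J.
At J: go right to K.
  At K: go left to G.
    At G: go left to M.
      M is a leaf — visit M.
    Visit G.
    At G: go right to Y.
      At Y: no left child.
      Visit Y.
      At Y: go right to H.
        At H: no left child.
        Visit H.
        At H: go right to T.
          T is a leaf — visit T.
  Visit K.
  At K: go right to B.
    At B: go left to R.
      R is a leaf — visit R.
    Visit B.
    At B: no right child.
Full in-order sequence: Z, J, M, G, Y, H, T, K, R, B.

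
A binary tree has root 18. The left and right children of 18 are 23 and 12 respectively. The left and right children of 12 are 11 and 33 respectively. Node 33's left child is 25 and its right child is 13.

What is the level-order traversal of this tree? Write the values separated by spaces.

Level-order visits nodes level by level from the root, left to right within each level.
Level 0: 18
Level 1: 23, 12
Level 2: 11, 33
Level 3: 25, 13

18 23 12 11 33 25 13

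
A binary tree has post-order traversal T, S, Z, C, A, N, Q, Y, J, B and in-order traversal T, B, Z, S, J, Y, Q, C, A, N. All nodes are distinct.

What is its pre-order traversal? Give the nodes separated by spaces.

B T J Z S Y Q N A C

The last element of post-order is the root; it splits in-order into left and right subtrees.
Root B: left subtree has 1 node {T}, right has 8 {Z, S, J, Y, Q, C, A, N}.
  Root J: left subtree has 2 nodes {Z, S}, right has 5 {Y, Q, C, A, N}.
    Root Z: left subtree has 0 nodes { }, right has 1 {S}.
    Root Y: left subtree has 0 nodes { }, right has 4 {Q, C, A, N}.
      Root Q: left subtree has 0 nodes { }, right has 3 {C, A, N}.
        Root N: left subtree has 2 nodes {C, A}, right has 0 { }.
          Root A: left subtree has 1 node {C}, right has 0 { }.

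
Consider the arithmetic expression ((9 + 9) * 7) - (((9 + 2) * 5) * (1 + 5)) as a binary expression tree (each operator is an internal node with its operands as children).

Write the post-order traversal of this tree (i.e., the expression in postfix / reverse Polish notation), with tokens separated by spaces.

Post-order on an expression tree gives postfix notation: for each operator, emit left operand, right operand, then the operator.

9 9 + 7 * 9 2 + 5 * 1 5 + * -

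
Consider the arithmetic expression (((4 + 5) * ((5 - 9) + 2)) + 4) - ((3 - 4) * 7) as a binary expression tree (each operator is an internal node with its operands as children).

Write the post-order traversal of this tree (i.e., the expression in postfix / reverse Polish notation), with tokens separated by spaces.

4 5 + 5 9 - 2 + * 4 + 3 4 - 7 * -

Post-order on an expression tree gives postfix notation: for each operator, emit left operand, right operand, then the operator.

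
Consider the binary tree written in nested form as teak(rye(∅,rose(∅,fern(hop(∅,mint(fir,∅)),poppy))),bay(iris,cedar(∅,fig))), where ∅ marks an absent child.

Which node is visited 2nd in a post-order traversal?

mint

Post-order visits the left subtree, then the right subtree, then the node.
At teak: go left to rye.
  At rye: no left child.
  At rye: go right to rose.
    At rose: no left child.
    At rose: go right to fern.
      At fern: go left to hop.
        At hop: no left child.
        At hop: go right to mint.
          At mint: go left to fir.
            fir is a leaf — visit fir.
          At mint: no right child.
          Visit mint.
        Visit hop.
      At fern: go right to poppy.
        poppy is a leaf — visit poppy.
      Visit fern.
    Visit rose.
  Visit rye.
At teak: go right to bay.
  At bay: go left to iris.
    iris is a leaf — visit iris.
  At bay: go right to cedar.
    At cedar: no left child.
    At cedar: go right to fig.
      fig is a leaf — visit fig.
    Visit cedar.
  Visit bay.
Visit teak.
Full post-order sequence: fir, mint, hop, poppy, fern, rose, rye, iris, fig, cedar, bay, teak.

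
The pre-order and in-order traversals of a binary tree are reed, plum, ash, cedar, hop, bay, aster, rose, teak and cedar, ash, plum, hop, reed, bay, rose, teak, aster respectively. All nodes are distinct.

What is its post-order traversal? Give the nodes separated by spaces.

cedar ash hop plum teak rose aster bay reed

The first element of pre-order is the root; it splits in-order into left and right subtrees.
Root reed: left subtree has 4 nodes {cedar, ash, plum, hop}, right has 4 {bay, rose, teak, aster}.
  Root plum: left subtree has 2 nodes {cedar, ash}, right has 1 {hop}.
    Root ash: left subtree has 1 node {cedar}, right has 0 { }.
  Root bay: left subtree has 0 nodes { }, right has 3 {rose, teak, aster}.
    Root aster: left subtree has 2 nodes {rose, teak}, right has 0 { }.
      Root rose: left subtree has 0 nodes { }, right has 1 {teak}.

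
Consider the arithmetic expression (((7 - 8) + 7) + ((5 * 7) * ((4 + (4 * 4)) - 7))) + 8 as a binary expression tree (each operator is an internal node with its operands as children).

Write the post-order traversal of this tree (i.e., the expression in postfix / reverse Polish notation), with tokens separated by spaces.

Post-order on an expression tree gives postfix notation: for each operator, emit left operand, right operand, then the operator.

7 8 - 7 + 5 7 * 4 4 4 * + 7 - * + 8 +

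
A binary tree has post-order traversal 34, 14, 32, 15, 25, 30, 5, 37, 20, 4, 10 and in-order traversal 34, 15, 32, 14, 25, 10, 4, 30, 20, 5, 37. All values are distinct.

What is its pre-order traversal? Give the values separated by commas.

10, 25, 15, 34, 32, 14, 4, 20, 30, 37, 5

The last element of post-order is the root; it splits in-order into left and right subtrees.
Root 10: left subtree has 5 nodes {34, 15, 32, 14, 25}, right has 5 {4, 30, 20, 5, 37}.
  Root 25: left subtree has 4 nodes {34, 15, 32, 14}, right has 0 { }.
    Root 15: left subtree has 1 node {34}, right has 2 {32, 14}.
      Root 32: left subtree has 0 nodes { }, right has 1 {14}.
  Root 4: left subtree has 0 nodes { }, right has 4 {30, 20, 5, 37}.
    Root 20: left subtree has 1 node {30}, right has 2 {5, 37}.
      Root 37: left subtree has 1 node {5}, right has 0 { }.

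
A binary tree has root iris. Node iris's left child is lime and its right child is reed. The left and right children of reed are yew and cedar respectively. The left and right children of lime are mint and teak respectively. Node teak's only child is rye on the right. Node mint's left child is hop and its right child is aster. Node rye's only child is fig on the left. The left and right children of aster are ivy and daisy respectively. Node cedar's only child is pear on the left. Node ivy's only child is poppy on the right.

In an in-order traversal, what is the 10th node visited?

In-order visits the left subtree, then the node, then the right subtree.
At iris: go left to lime.
  At lime: go left to mint.
    At mint: go left to hop.
      hop is a leaf — visit hop.
    Visit mint.
    At mint: go right to aster.
      At aster: go left to ivy.
        At ivy: no left child.
        Visit ivy.
        At ivy: go right to poppy.
          poppy is a leaf — visit poppy.
      Visit aster.
      At aster: go right to daisy.
        daisy is a leaf — visit daisy.
  Visit lime.
  At lime: go right to teak.
    At teak: no left child.
    Visit teak.
    At teak: go right to rye.
      At rye: go left to fig.
        fig is a leaf — visit fig.
      Visit rye.
      At rye: no right child.
Visit iris.
At iris: go right to reed.
  At reed: go left to yew.
    yew is a leaf — visit yew.
  Visit reed.
  At reed: go right to cedar.
    At cedar: go left to pear.
      pear is a leaf — visit pear.
    Visit cedar.
    At cedar: no right child.
Full in-order sequence: hop, mint, ivy, poppy, aster, daisy, lime, teak, fig, rye, iris, yew, reed, pear, cedar.

rye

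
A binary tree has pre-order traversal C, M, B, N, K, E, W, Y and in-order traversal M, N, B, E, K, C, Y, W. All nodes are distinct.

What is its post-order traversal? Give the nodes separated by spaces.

The first element of pre-order is the root; it splits in-order into left and right subtrees.
Root C: left subtree has 5 nodes {M, N, B, E, K}, right has 2 {Y, W}.
  Root M: left subtree has 0 nodes { }, right has 4 {N, B, E, K}.
    Root B: left subtree has 1 node {N}, right has 2 {E, K}.
      Root K: left subtree has 1 node {E}, right has 0 { }.
  Root W: left subtree has 1 node {Y}, right has 0 { }.

N E K B M Y W C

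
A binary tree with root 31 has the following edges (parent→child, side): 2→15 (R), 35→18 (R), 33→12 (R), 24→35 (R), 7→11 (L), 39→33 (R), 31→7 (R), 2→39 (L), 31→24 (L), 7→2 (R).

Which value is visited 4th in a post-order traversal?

Post-order visits the left subtree, then the right subtree, then the node.
At 31: go left to 24.
  At 24: no left child.
  At 24: go right to 35.
    At 35: no left child.
    At 35: go right to 18.
      18 is a leaf — visit 18.
    Visit 35.
  Visit 24.
At 31: go right to 7.
  At 7: go left to 11.
    11 is a leaf — visit 11.
  At 7: go right to 2.
    At 2: go left to 39.
      At 39: no left child.
      At 39: go right to 33.
        At 33: no left child.
        At 33: go right to 12.
          12 is a leaf — visit 12.
        Visit 33.
      Visit 39.
    At 2: go right to 15.
      15 is a leaf — visit 15.
    Visit 2.
  Visit 7.
Visit 31.
Full post-order sequence: 18, 35, 24, 11, 12, 33, 39, 15, 2, 7, 31.

11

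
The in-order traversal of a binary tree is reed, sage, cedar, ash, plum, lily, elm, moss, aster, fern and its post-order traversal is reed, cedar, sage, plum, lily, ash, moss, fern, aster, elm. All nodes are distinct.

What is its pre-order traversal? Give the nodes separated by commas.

elm, ash, sage, reed, cedar, lily, plum, aster, moss, fern

The last element of post-order is the root; it splits in-order into left and right subtrees.
Root elm: left subtree has 6 nodes {reed, sage, cedar, ash, plum, lily}, right has 3 {moss, aster, fern}.
  Root ash: left subtree has 3 nodes {reed, sage, cedar}, right has 2 {plum, lily}.
    Root sage: left subtree has 1 node {reed}, right has 1 {cedar}.
    Root lily: left subtree has 1 node {plum}, right has 0 { }.
  Root aster: left subtree has 1 node {moss}, right has 1 {fern}.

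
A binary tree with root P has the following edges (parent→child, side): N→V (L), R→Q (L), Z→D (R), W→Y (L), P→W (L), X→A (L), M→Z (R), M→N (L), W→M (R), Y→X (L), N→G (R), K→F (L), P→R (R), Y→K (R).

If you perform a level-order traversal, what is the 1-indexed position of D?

Level-order visits nodes level by level from the root, left to right within each level.
Level 0: P
Level 1: W, R
Level 2: Y, M, Q
Level 3: X, K, N, Z
Level 4: A, F, V, G, D
Full level-order sequence: P, W, R, Y, M, Q, X, K, N, Z, A, F, V, G, D.

15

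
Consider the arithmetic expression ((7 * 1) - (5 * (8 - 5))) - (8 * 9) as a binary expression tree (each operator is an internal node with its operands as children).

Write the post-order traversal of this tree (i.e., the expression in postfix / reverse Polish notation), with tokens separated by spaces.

7 1 * 5 8 5 - * - 8 9 * -

Post-order on an expression tree gives postfix notation: for each operator, emit left operand, right operand, then the operator.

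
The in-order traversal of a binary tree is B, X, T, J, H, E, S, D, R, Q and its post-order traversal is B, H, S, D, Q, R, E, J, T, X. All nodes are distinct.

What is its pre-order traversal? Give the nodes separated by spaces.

The last element of post-order is the root; it splits in-order into left and right subtrees.
Root X: left subtree has 1 node {B}, right has 8 {T, J, H, E, S, D, R, Q}.
  Root T: left subtree has 0 nodes { }, right has 7 {J, H, E, S, D, R, Q}.
    Root J: left subtree has 0 nodes { }, right has 6 {H, E, S, D, R, Q}.
      Root E: left subtree has 1 node {H}, right has 4 {S, D, R, Q}.
        Root R: left subtree has 2 nodes {S, D}, right has 1 {Q}.
          Root D: left subtree has 1 node {S}, right has 0 { }.

X B T J E H R D S Q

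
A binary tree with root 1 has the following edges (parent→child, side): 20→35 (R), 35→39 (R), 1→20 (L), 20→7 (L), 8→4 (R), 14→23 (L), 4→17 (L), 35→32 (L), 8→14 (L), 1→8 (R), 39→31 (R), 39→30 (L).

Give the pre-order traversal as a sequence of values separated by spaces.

Pre-order visits the node, then its left subtree, then its right subtree.
Visit 1.
At 1: go left to 20.
  Visit 20.
  At 20: go left to 7.
    7 is a leaf — visit 7.
  At 20: go right to 35.
    Visit 35.
    At 35: go left to 32.
      32 is a leaf — visit 32.
    At 35: go right to 39.
      Visit 39.
      At 39: go left to 30.
        30 is a leaf — visit 30.
      At 39: go right to 31.
        31 is a leaf — visit 31.
At 1: go right to 8.
  Visit 8.
  At 8: go left to 14.
    Visit 14.
    At 14: go left to 23.
      23 is a leaf — visit 23.
    At 14: no right child.
  At 8: go right to 4.
    Visit 4.
    At 4: go left to 17.
      17 is a leaf — visit 17.
    At 4: no right child.

1 20 7 35 32 39 30 31 8 14 23 4 17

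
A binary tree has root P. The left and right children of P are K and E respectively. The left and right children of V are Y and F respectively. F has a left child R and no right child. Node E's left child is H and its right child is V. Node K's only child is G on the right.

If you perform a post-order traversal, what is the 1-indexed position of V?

7

Post-order visits the left subtree, then the right subtree, then the node.
At P: go left to K.
  At K: no left child.
  At K: go right to G.
    G is a leaf — visit G.
  Visit K.
At P: go right to E.
  At E: go left to H.
    H is a leaf — visit H.
  At E: go right to V.
    At V: go left to Y.
      Y is a leaf — visit Y.
    At V: go right to F.
      At F: go left to R.
        R is a leaf — visit R.
      At F: no right child.
      Visit F.
    Visit V.
  Visit E.
Visit P.
Full post-order sequence: G, K, H, Y, R, F, V, E, P.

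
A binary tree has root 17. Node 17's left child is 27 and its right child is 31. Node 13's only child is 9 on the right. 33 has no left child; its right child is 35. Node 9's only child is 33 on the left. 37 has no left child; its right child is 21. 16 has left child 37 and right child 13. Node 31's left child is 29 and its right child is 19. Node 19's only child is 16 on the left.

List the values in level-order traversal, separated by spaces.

Level-order visits nodes level by level from the root, left to right within each level.
Level 0: 17
Level 1: 27, 31
Level 2: 29, 19
Level 3: 16
Level 4: 37, 13
Level 5: 21, 9
Level 6: 33
Level 7: 35

17 27 31 29 19 16 37 13 21 9 33 35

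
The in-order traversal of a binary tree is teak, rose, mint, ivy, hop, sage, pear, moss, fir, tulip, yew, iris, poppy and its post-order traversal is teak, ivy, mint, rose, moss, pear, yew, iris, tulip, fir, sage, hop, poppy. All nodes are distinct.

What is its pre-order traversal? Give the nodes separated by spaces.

poppy hop rose teak mint ivy sage fir pear moss tulip iris yew

The last element of post-order is the root; it splits in-order into left and right subtrees.
Root poppy: left subtree has 12 nodes {teak, rose, mint, ivy, hop, sage, pear, moss, fir, tulip, yew, iris}, right has 0 { }.
  Root hop: left subtree has 4 nodes {teak, rose, mint, ivy}, right has 7 {sage, pear, moss, fir, tulip, yew, iris}.
    Root rose: left subtree has 1 node {teak}, right has 2 {mint, ivy}.
      Root mint: left subtree has 0 nodes { }, right has 1 {ivy}.
    Root sage: left subtree has 0 nodes { }, right has 6 {pear, moss, fir, tulip, yew, iris}.
      Root fir: left subtree has 2 nodes {pear, moss}, right has 3 {tulip, yew, iris}.
        Root pear: left subtree has 0 nodes { }, right has 1 {moss}.
        Root tulip: left subtree has 0 nodes { }, right has 2 {yew, iris}.
          Root iris: left subtree has 1 node {yew}, right has 0 { }.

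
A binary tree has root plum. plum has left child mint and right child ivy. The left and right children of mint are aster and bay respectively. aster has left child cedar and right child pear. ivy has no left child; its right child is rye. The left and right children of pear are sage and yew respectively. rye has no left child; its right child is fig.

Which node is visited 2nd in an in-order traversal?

aster

In-order visits the left subtree, then the node, then the right subtree.
At plum: go left to mint.
  At mint: go left to aster.
    At aster: go left to cedar.
      cedar is a leaf — visit cedar.
    Visit aster.
    At aster: go right to pear.
      At pear: go left to sage.
        sage is a leaf — visit sage.
      Visit pear.
      At pear: go right to yew.
        yew is a leaf — visit yew.
  Visit mint.
  At mint: go right to bay.
    bay is a leaf — visit bay.
Visit plum.
At plum: go right to ivy.
  At ivy: no left child.
  Visit ivy.
  At ivy: go right to rye.
    At rye: no left child.
    Visit rye.
    At rye: go right to fig.
      fig is a leaf — visit fig.
Full in-order sequence: cedar, aster, sage, pear, yew, mint, bay, plum, ivy, rye, fig.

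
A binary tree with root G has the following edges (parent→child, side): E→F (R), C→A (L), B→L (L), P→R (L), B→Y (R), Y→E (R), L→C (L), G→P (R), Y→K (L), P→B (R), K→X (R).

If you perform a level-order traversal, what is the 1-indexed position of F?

Level-order visits nodes level by level from the root, left to right within each level.
Level 0: G
Level 1: P
Level 2: R, B
Level 3: L, Y
Level 4: C, K, E
Level 5: A, X, F
Full level-order sequence: G, P, R, B, L, Y, C, K, E, A, X, F.

12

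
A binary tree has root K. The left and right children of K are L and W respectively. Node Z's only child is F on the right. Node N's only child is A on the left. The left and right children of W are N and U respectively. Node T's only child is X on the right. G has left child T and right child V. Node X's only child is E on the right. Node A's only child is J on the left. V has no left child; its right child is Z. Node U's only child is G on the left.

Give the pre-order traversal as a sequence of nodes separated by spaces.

Pre-order visits the node, then its left subtree, then its right subtree.
Visit K.
At K: go left to L.
  L is a leaf — visit L.
At K: go right to W.
  Visit W.
  At W: go left to N.
    Visit N.
    At N: go left to A.
      Visit A.
      At A: go left to J.
        J is a leaf — visit J.
      At A: no right child.
    At N: no right child.
  At W: go right to U.
    Visit U.
    At U: go left to G.
      Visit G.
      At G: go left to T.
        Visit T.
        At T: no left child.
        At T: go right to X.
          Visit X.
          At X: no left child.
          At X: go right to E.
            E is a leaf — visit E.
      At G: go right to V.
        Visit V.
        At V: no left child.
        At V: go right to Z.
          Visit Z.
          At Z: no left child.
          At Z: go right to F.
            F is a leaf — visit F.
    At U: no right child.

K L W N A J U G T X E V Z F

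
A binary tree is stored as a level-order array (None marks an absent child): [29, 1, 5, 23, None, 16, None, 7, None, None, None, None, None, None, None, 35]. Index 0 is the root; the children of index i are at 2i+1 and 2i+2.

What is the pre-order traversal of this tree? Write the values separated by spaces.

29 1 23 7 35 5 16

Pre-order visits the node, then its left subtree, then its right subtree.
Visit 29.
At 29: go left to 1.
  Visit 1.
  At 1: go left to 23.
    Visit 23.
    At 23: go left to 7.
      Visit 7.
      At 7: go left to 35.
        35 is a leaf — visit 35.
      At 7: no right child.
    At 23: no right child.
  At 1: no right child.
At 29: go right to 5.
  Visit 5.
  At 5: go left to 16.
    16 is a leaf — visit 16.
  At 5: no right child.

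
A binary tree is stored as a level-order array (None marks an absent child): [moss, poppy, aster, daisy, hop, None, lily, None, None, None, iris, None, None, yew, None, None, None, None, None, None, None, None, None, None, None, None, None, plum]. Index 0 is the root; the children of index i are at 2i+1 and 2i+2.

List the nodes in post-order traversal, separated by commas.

daisy, iris, hop, poppy, plum, yew, lily, aster, moss

Post-order visits the left subtree, then the right subtree, then the node.
At moss: go left to poppy.
  At poppy: go left to daisy.
    daisy is a leaf — visit daisy.
  At poppy: go right to hop.
    At hop: no left child.
    At hop: go right to iris.
      iris is a leaf — visit iris.
    Visit hop.
  Visit poppy.
At moss: go right to aster.
  At aster: no left child.
  At aster: go right to lily.
    At lily: go left to yew.
      At yew: go left to plum.
        plum is a leaf — visit plum.
      At yew: no right child.
      Visit yew.
    At lily: no right child.
    Visit lily.
  Visit aster.
Visit moss.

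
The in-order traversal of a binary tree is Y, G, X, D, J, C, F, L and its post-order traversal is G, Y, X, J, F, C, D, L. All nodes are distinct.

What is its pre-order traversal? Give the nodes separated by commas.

L, D, X, Y, G, C, J, F

The last element of post-order is the root; it splits in-order into left and right subtrees.
Root L: left subtree has 7 nodes {Y, G, X, D, J, C, F}, right has 0 { }.
  Root D: left subtree has 3 nodes {Y, G, X}, right has 3 {J, C, F}.
    Root X: left subtree has 2 nodes {Y, G}, right has 0 { }.
      Root Y: left subtree has 0 nodes { }, right has 1 {G}.
    Root C: left subtree has 1 node {J}, right has 1 {F}.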